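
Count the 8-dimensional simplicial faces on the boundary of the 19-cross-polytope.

Each 8-face is the convex hull of 9 vertices, one chosen as ±e_i from each of 9 distinct axes: 2^9·C(19,9) = 47297536.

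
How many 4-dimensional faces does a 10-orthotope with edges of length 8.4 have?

f_4(10-cube) = (10 choose 4) · 2^6 = 13440.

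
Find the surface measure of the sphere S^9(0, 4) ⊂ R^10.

S_10(4) = 2·π^(10/2)·(4)^9 / Γ(10/2) = 65536·π^5/3 ≈ 6.6851e+06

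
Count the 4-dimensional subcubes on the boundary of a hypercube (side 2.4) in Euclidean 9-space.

Choose 4 of 9 axes to span the face (C(9,4) = 126 ways), then fix each of the remaining 5 coordinates at one of its two extreme values (2^5 = 32 ways): 126·32 = 4032.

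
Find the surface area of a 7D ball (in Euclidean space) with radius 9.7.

S = n·V_n(r)/r = 7·V_7(9.7)/9.7 (volume-to-surface relation), giving 2.75492e+07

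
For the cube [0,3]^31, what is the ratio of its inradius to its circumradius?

For an n-cube of any side s, the inradius is s/2 and the circumradius is s√n/2, so the ratio is 1/√31 ≈ 0.179605.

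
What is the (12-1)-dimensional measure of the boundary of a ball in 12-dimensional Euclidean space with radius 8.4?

The surface area of an n-ball is 2π^(n/2) r^(n-1) / Γ(n/2). For n=12, r=8.4: 2.35407e+11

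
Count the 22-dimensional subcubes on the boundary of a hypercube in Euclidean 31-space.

An n-cube has C(n,k)·2^(n-k) k-faces. Here C(31,22)·2^9 = 20160075·512 = 10321958400.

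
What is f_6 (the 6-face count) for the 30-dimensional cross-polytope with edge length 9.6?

Each 6-face is the convex hull of 7 vertices, one chosen as ±e_i from each of 7 distinct axes: 2^7·C(30,7) = 260582400.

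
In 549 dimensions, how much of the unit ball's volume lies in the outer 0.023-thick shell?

V(inner)/V(outer) = ((1-0.023)/1)^549 ≈ 2.832e-06, so the shell fraction is 0.9999971679.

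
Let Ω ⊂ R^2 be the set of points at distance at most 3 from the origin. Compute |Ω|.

V = 9·π ≈ 28.2743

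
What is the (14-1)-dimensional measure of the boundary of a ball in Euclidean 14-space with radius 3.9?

S = n·V_n(r)/r = 14·V_14(3.9)/3.9 (volume-to-surface relation), giving 4.05123e+08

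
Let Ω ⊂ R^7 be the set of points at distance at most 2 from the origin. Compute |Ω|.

The n-ball volume is π^(n/2)·r^n/Γ(n/2+1). With n=7, r=2: V = 2048·π^3/105 ≈ 604.77.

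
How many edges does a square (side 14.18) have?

Each of the 2^2 = 4 vertices has degree 2; total edges = 2·2^2/2 = 4.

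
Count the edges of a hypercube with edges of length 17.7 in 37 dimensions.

An n-cube has n·2^(n-1) edges. With n = 37: 37·68719476736 = 2542620639232.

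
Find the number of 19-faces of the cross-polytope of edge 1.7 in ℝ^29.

f_19(29-orthoplex) = 2^20 · (29 choose 20) = 10501493882880.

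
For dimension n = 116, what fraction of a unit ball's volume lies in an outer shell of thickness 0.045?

1 - (1-0.045)^116 ≈ 0.995209 ≈ 99.52%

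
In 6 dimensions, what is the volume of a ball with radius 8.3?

Volume = π^{6/2}·(8.3)^6/Γ(4) ≈ 1.68953e+06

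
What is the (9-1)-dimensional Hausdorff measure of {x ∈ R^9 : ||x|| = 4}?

S_9(4) = 2·π^(9/2)·(4)^8 / Γ(9/2) = 2097152·π^4/105 ≈ 1.94554e+06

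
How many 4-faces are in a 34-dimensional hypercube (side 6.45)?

f_4(34-cube) = (34 choose 4) · 2^30 = 49795850829824.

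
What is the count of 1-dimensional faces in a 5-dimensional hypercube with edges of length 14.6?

Choose 1 of 5 axes to span the face (C(5,1) = 5 ways), then fix each of the remaining 4 coordinates at one of its two extreme values (2^4 = 16 ways): 5·16 = 80.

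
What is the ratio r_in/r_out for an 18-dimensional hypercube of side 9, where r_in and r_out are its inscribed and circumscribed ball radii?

r_in / r_out = (9/2) / (9√18/2) = 1/√18 ≈ 0.235702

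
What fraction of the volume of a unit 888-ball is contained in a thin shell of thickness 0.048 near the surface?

V(inner)/V(outer) = ((1-0.048)/1)^888 ≈ 1.071e-19, so the shell fraction is 1 - 1.071e-19.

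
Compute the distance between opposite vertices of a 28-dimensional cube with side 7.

||(7,7,...,7)|| = √(28)·7 ≈ 37.0405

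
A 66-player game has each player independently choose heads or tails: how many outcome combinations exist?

An n-cube has 2^n vertices; for n = 66 that is 2^66 = 73786976294838206464.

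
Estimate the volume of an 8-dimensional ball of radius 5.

V = 390625·π^4/24 ≈ 1.58543e+06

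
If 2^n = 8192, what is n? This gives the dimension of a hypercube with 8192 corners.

2^n = 8192 ⇒ n = log_2(8192) = 13.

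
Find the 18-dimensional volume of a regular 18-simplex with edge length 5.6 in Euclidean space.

For a regular n-simplex with edge a, V = (a^n / n!)·√((n+1)/2^n). With a=5.6, n=18: V ≈ 3.90077e-05.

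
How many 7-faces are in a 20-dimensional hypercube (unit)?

An n-cube has C(n,k)·2^(n-k) k-faces. Here C(20,7)·2^13 = 77520·8192 = 635043840.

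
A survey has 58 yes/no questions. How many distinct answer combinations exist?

Number of vertices = 2^58 = 288230376151711744.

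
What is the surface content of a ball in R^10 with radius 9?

S_10(9) = 2·π^(10/2)·(9)^9 / Γ(10/2) = 129140163·π^5/4 ≈ 9.87986e+09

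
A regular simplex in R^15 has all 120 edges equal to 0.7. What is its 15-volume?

V = (0.7^15 / 15!) · √((15+1) / 2^15) ≈ 8.02243e-17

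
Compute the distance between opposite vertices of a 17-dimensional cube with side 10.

Diagonal = √17 · 10 ≈ 41.2311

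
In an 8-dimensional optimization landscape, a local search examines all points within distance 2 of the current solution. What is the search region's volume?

V_8(2) = π^(8/2) · (2)^8 / Γ(8/2 + 1) = 32·π^4/3 ≈ 1039.03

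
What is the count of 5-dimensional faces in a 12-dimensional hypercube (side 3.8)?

An n-cube has C(n,k)·2^(n-k) k-faces. Here C(12,5)·2^7 = 792·128 = 101376.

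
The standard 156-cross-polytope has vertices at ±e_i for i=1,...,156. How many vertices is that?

The 156-dimensional cross-polytope has 2n = 2·156 = 312 vertices.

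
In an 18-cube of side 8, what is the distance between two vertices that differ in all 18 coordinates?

d = √(8² + 8² + ... + 8²) [18 terms] = √(18·8²) = 8√18 ≈ 33.9411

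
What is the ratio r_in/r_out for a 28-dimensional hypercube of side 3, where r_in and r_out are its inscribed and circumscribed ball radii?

For an n-cube of any side s, the inradius is s/2 and the circumradius is s√n/2, so the ratio is 1/√28 ≈ 0.188982.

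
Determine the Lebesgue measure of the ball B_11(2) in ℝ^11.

The n-ball volume is π^(n/2)·r^n/Γ(n/2+1). With n=11, r=2: V = 131072·π^5/10395 ≈ 3858.64.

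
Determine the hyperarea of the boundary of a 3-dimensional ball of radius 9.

|∂B_3(9)| = 4πr² = 4π·(9)² ≈ 1017.88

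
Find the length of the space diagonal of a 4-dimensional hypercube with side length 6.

The space diagonal of an n-cube of side s is s√n. Here 6·√4 = 12.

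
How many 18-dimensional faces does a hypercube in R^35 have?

Choose 18 of 35 axes to span the face (C(35,18) = 4537567650 ways), then fix each of the remaining 17 coordinates at one of its two extreme values (2^17 = 131072 ways): 4537567650·131072 = 594748067020800.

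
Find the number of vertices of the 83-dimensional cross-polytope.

An n-cross-polytope has 2n vertices; here n = 83, giving 166.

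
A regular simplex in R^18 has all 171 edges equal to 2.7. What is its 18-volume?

V_18 = √(19) · 2.7^18 / (18! · 2^(18/2)) ≈ 7.73239e-11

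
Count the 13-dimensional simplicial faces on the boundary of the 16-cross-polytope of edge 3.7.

f_13(16-orthoplex) = 2^14 · (16 choose 14) = 1966080.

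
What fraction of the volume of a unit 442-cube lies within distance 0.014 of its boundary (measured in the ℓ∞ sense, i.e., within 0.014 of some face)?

Shell fraction = 1 - (1-0.028)^442 ≈ 0.9999964642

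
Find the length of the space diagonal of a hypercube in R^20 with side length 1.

||(1,1,...,1)|| = √(20)·1 ≈ 4.47214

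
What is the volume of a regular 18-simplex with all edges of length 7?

Volume = 7^18 · √(19/2^18) / 18! ≈ 0.00216536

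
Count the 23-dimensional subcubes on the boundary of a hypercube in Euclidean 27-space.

f_23(27-cube) = (27 choose 23) · 2^4 = 280800.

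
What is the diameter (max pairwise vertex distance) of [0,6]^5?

||(6,6,...,6)|| = √(5)·6 ≈ 13.4164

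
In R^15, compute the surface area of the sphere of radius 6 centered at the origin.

S_15(6) = 2·π^(15/2)·(6)^14 / Γ(15/2) = 743008370688·π^7/5005 ≈ 4.48372e+11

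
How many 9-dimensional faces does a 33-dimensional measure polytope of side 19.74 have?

f_9(33-cube) = (33 choose 9) · 2^24 = 647048567193600.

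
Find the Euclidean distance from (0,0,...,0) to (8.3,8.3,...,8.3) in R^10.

Diagonal = √10 · 8.3 ≈ 26.2469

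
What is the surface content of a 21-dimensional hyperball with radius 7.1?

The surface area of an n-ball is 2π^(n/2) r^(n-1) / Γ(n/2). For n=21, r=7.1: 3.10409e+16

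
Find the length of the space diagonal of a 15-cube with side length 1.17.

||(1.17,1.17,...,1.17)|| = √(15)·1.17 ≈ 4.53139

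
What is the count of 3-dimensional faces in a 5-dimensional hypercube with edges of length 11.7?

Number of 3-faces = C(5,3) · 2^(5-3) = 10 · 4 = 40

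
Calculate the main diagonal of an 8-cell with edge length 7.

Diagonal = √4 · 7 = 14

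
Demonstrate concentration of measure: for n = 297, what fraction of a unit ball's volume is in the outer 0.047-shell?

1 - (1-0.047)^297 ≈ 0.9999993826 ≈ 99.999938%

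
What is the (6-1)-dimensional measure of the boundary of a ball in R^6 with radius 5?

S = n·V_n(r)/r = 6·V_6(5)/5 (volume-to-surface relation), giving 3125·π^3 ≈ 96894.6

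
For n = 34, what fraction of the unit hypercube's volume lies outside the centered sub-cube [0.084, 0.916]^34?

The inner cube has side 1-2·0.084 = 0.832 and volume (0.832)^34 ≈ 0.001924, so the shell holds 0.998076 of the volume.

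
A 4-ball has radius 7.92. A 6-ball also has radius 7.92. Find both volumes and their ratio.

V_4(7.92) ≈ 19416.5. V_6(7.92) ≈ 1.27541e+06. Ratio V_4/V_6 ≈ 0.01522.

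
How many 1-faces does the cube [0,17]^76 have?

An n-cube has n·2^(n-1) edges. With n = 76: 76·37778931862957161709568 = 2871198821584744289927168.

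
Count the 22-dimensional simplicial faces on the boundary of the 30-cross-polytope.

Each 22-face is the convex hull of 23 vertices, one chosen as ±e_i from each of 23 distinct axes: 2^23·C(30,23) = 17077528166400.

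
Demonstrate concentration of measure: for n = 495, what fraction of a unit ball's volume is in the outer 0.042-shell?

1 - (1-0.042)^495 ≈ 0.9999999994 ≈ (100 - 5.97e-08)%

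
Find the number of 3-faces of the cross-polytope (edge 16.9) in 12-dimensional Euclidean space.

An n-cross-polytope has 2^(k+1)·C(n,k+1) k-faces. Here 2^4·C(12,4) = 16·495 = 7920.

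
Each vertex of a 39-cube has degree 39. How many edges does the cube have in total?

Each of the 2^39 = 549755813888 vertices has degree 39; total edges = 39·2^39/2 = 10720238370816.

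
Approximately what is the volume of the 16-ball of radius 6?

The n-ball volume is π^(n/2)·r^n/Γ(n/2+1). With n=16, r=6: V = 2448880128·π^8/35 ≈ 6.63894e+11.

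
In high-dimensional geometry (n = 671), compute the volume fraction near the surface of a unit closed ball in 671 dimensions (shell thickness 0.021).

1 - (1-0.021)^671 ≈ 0.9999993466 ≈ 99.999935%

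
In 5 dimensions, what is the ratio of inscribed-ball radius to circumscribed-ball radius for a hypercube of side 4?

For an n-cube of any side s, the inradius is s/2 and the circumradius is s√n/2, so the ratio is 1/√5 ≈ 0.447214.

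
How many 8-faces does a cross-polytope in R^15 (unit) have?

Number of 8-faces = 2^(8+1) · C(15,8+1) = 512 · 5005 = 2562560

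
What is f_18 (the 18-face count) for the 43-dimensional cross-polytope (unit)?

f_18(43-orthoplex) = 2^19 · (43 choose 19) = 419678090349772800.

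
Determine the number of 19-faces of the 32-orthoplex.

Number of 19-faces = 2^(19+1) · C(32,19+1) = 1048576 · 225792840 = 236760952995840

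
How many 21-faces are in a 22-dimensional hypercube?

f_21(22-cube) = (22 choose 21) · 2^1 = 44.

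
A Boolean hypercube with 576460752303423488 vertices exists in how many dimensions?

The n-cube has 2^n vertices, and 576460752303423488 = 2^59, so n = 59.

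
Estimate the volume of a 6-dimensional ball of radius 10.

The n-ball volume is π^(n/2)·r^n/Γ(n/2+1). With n=6, r=10: V = 500000·π^3/3 ≈ 5.16771e+06.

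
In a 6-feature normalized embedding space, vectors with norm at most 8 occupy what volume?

Volume = π^{6/2}·(8)^6/Γ(4) = 131072·π^3/3 ≈ 1.35468e+06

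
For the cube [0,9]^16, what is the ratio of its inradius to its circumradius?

r_in = 9/2 (half the side); r_out = 9√16/2 (half the diagonal). Ratio = 1/√16 ≈ 0.25.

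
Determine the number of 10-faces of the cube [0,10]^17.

An n-cube has C(n,k)·2^(n-k) k-faces. Here C(17,10)·2^7 = 19448·128 = 2489344.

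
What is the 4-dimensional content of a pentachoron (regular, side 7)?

For a regular n-simplex with edge a, V = (a^n / n!)·√((n+1)/2^n). With a=7, n=4: V ≈ 55.925.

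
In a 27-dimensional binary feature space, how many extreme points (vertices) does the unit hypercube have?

Each vertex is a binary string of length 27, so there are 2^27 = 134217728.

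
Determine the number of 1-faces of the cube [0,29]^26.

Choose 1 of 26 axes to span the face (C(26,1) = 26 ways), then fix each of the remaining 25 coordinates at one of its two extreme values (2^25 = 33554432 ways): 26·33554432 = 872415232.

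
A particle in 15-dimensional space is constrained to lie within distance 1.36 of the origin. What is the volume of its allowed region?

V_15(1.36) = π^(15/2) · (1.36)^15 / Γ(15/2 + 1) ≈ 38.4161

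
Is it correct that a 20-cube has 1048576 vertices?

True. The 20-cube has 2^20 = 1048576 vertices.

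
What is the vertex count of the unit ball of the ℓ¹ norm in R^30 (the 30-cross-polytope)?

Number of vertices = 2n = 60.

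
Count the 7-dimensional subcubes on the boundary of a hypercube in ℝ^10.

f_7(10-cube) = (10 choose 7) · 2^3 = 960.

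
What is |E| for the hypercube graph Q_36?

Each of the 2^36 = 68719476736 vertices has degree 36; total edges = 36·2^36/2 = 1236950581248.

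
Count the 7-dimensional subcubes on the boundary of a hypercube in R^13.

Number of 7-faces = C(13,7) · 2^(13-7) = 1716 · 64 = 109824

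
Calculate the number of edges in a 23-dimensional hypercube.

Each of the 2^23 = 8388608 vertices has degree 23; total edges = 23·2^23/2 = 96468992.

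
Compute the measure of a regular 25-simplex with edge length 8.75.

V = (8.75^25 / 25!) · √((25+1) / 2^25) ≈ 2.0145e-05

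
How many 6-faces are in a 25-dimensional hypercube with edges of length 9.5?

An n-cube has C(n,k)·2^(n-k) k-faces. Here C(25,6)·2^19 = 177100·524288 = 92851404800.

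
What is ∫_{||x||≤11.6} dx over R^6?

Volume = π^{6/2}·(11.6)^6/Γ(4) ≈ 1.25906e+07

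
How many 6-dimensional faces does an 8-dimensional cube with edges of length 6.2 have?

An n-cube has C(n,k)·2^(n-k) k-faces. Here C(8,6)·2^2 = 28·4 = 112.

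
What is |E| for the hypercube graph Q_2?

An n-cube has n·2^(n-1) edges. With n = 2: 2·2 = 4.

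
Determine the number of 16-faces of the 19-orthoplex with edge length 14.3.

Each 16-face is the convex hull of 17 vertices, one chosen as ±e_i from each of 17 distinct axes: 2^17·C(19,17) = 22413312.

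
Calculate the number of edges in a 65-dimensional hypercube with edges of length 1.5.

An n-cube has n·2^(n-1) edges. With n = 65: 65·18446744073709551616 = 1199038364791120855040.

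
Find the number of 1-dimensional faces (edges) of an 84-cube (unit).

Number of 1-faces = C(84,1)·2^(84-1) = 84·9671406556917033397649408 = 812398150781030805402550272.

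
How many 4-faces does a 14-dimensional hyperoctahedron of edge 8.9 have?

f_4(14-orthoplex) = 2^5 · (14 choose 5) = 64064.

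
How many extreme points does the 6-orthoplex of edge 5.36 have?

Number of vertices = 2n = 12.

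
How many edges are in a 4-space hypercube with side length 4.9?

f_1(4-cube) = (4 choose 1) · 2^3 = 32.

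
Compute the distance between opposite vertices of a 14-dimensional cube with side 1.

Diagonal = √14 · 1 ≈ 3.74166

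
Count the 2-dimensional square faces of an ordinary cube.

Choose 2 of 3 axes to span the face (C(3,2) = 3 ways), then fix each of the remaining 1 coordinate at one of its two extreme values (2^1 = 2 ways): 3·2 = 6.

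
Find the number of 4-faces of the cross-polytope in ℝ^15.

f_4(15-orthoplex) = 2^5 · (15 choose 5) = 96096.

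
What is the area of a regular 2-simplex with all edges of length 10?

Area = (√3/4) · 10² = 43.3013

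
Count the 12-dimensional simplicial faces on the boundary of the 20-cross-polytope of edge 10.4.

f_12(20-orthoplex) = 2^13 · (20 choose 13) = 635043840.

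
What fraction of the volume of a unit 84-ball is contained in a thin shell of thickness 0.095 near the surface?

Shell fraction = 1 - (1-0.095)^84 ≈ 0.999772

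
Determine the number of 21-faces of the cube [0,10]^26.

An n-cube has C(n,k)·2^(n-k) k-faces. Here C(26,21)·2^5 = 65780·32 = 2104960.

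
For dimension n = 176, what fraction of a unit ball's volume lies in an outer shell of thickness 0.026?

1 - (1-0.026)^176 ≈ 0.990309 ≈ 99.03%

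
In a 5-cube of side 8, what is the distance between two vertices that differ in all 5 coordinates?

Diagonal = √5 · 8 ≈ 17.8885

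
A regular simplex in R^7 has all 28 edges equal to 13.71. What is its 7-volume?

V = (13.71^7 / 7!) · √((7+1) / 2^7) ≈ 4516.18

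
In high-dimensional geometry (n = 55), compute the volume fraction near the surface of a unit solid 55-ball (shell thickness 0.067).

1 - (1-0.067)^55 ≈ 0.977946 ≈ 97.79%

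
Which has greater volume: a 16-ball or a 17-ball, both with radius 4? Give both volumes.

V_16(4) ≈ 1.01074e+09. V_17(4) ≈ 2.42204e+09. The 17-ball is larger.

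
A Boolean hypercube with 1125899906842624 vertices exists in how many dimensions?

Since 2^n = 1125899906842624, we have n = 50.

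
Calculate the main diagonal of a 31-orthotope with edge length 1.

d = √(1² + 1² + ... + 1²) [31 terms] = √(31·1²) = 1√31 ≈ 5.56776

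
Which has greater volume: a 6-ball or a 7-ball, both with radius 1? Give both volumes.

V_6(1) ≈ 5.16771. V_7(1) ≈ 4.72477. The 6-ball is larger.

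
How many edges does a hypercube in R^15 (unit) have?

Each of the 2^15 = 32768 vertices has degree 15; total edges = 15·2^15/2 = 245760.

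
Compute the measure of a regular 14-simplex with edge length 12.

V = (12^14 / 14!) · √((14+1) / 2^14) ≈ 445.62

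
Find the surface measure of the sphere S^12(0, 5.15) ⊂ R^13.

S_13(5.15) = 2·π^(13/2)·(5.15)^12 / Γ(13/2) ≈ 4.1207e+09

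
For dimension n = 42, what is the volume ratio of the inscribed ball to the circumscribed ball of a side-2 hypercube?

Volume scales as r^n, and r_in/r_out = 1/√42, giving (1/√42)^42 ≈ 8.1614e-35.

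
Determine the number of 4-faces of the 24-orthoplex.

Number of 4-faces = 2^(4+1) · C(24,4+1) = 32 · 42504 = 1360128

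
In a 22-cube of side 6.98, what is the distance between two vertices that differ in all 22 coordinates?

The space diagonal of an n-cube of side s is s√n. Here 6.98·√22 ≈ 32.7391.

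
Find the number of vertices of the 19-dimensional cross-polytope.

The vertices are ±e_1, ..., ±e_19, so there are 2·19 = 38.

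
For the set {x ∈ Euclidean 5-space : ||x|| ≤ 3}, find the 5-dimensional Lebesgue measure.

The n-ball volume is π^(n/2)·r^n/Γ(n/2+1). With n=5, r=3: V = 648·π^2/5 ≈ 1279.1.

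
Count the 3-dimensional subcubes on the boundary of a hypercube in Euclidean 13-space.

Number of 3-faces = C(13,3) · 2^(13-3) = 286 · 1024 = 292864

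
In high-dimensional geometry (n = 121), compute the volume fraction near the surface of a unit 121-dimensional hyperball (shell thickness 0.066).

1 - (1-0.066)^121 ≈ 0.999742 ≈ 99.9742%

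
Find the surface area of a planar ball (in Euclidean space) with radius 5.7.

S_2(5.7) = 2·π^(2/2)·(5.7)^1 / Γ(2/2) = 2πr = 2π·5.7 ≈ 35.8142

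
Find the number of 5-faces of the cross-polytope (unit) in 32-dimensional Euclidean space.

Each 5-face is the convex hull of 6 vertices, one chosen as ±e_i from each of 6 distinct axes: 2^6·C(32,6) = 57996288.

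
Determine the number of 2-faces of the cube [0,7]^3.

Number of 2-faces = C(3,2) · 2^(3-2) = 3 · 2 = 6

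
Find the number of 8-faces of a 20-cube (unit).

f_8(20-cube) = (20 choose 8) · 2^12 = 515973120.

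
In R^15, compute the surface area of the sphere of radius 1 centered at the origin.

The surface area of an n-ball is 2π^(n/2) r^(n-1) / Γ(n/2). For n=15, r=1: 256·π^7/135135 ≈ 5.72165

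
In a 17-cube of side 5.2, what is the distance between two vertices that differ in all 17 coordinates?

Diagonal = √17 · 5.2 ≈ 21.4401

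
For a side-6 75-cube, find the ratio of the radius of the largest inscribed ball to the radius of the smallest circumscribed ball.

Ratio = (s/2)/(s√75/2) = 75^(-1/2) ≈ 0.11547.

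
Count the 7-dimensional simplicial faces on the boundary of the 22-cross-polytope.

Number of 7-faces = 2^(7+1) · C(22,7+1) = 256 · 319770 = 81861120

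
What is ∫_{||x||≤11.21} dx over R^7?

The n-ball volume is π^(n/2)·r^n/Γ(n/2+1). With n=7, r=11.21: V ≈ 1.05104e+08.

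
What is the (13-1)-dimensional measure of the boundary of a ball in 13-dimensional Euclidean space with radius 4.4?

|∂B_13(4.4)| ≈ 6.23328e+08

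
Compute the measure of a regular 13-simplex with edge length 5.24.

Volume = 5.24^13 · √(14/2^13) / 13! ≈ 0.0149072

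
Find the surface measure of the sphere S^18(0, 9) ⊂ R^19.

The surface area of an n-ball is 2π^(n/2) r^(n-1) / Γ(n/2). For n=19, r=9: 1897492673384285184·π^9/425425 ≈ 1.32955e+17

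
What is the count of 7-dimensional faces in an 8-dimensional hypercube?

An n-cube has C(n,k)·2^(n-k) k-faces. Here C(8,7)·2^1 = 8·2 = 16.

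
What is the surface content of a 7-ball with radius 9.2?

S = n·V_n(r)/r = 7·V_7(9.2)/9.2 (volume-to-surface relation), giving 2.00542e+07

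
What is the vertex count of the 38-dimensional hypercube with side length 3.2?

The 38-cube has 2^38 = 274877906944 vertices.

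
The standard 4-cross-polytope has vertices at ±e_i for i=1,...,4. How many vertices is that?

Number of vertices = 2n = 8.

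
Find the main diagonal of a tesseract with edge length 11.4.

The space diagonal of an n-cube of side s is s√n. Here 11.4·√4 = 22.8.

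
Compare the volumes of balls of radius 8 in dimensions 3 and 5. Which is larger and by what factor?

V_3(8) ≈ 2144.66, V_5(8) ≈ 172484. The 5-ball is larger by a factor of 80.42.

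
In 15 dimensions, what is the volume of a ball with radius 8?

V = 9007199254740992·π^7/2027025 ≈ 1.34208e+13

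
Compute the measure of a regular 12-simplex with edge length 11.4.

Volume = 11.4^12 · √(13/2^12) / 12! ≈ 566.647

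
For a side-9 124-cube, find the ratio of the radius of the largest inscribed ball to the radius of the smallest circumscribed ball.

r_in = 9/2 (half the side); r_out = 9√124/2 (half the diagonal). Ratio = 1/√124 ≈ 0.0898027.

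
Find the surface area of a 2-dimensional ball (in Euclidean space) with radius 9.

The surface area of an n-ball is 2π^(n/2) r^(n-1) / Γ(n/2). For n=2, r=9: 2πr = 2π·9 ≈ 56.5487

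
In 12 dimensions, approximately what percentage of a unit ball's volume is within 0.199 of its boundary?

1 - (1-0.199)^12 ≈ 0.930243 ≈ 93.02%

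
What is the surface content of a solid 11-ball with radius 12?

The surface area of an n-ball is 2π^(n/2) r^(n-1) / Γ(n/2). For n=11, r=12: 146767085568·π^5/35 ≈ 1.28325e+12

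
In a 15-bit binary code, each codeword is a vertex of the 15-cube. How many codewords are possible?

Number of vertices = 2^15 = 32768.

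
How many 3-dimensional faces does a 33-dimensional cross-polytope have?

Number of 3-faces = 2^(3+1) · C(33,3+1) = 16 · 40920 = 654720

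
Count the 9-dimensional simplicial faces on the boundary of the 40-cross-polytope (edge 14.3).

Number of 9-faces = 2^(9+1) · C(40,9+1) = 1024 · 847660528 = 868004380672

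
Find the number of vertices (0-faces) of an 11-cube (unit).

Number of 0-faces = C(11,0) · 2^(11-0) = 1 · 2048 = 2048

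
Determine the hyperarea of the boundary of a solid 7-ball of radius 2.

S_7(2) = 2·π^(7/2)·(2)^6 / Γ(7/2) = 1024·π^3/15 ≈ 2116.7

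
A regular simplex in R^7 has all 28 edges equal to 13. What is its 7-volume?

V = (13^7 / 7!) · √((7+1) / 2^7) ≈ 3112.53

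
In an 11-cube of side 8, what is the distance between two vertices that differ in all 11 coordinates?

The space diagonal of an n-cube of side s is s√n. Here 8·√11 ≈ 26.533.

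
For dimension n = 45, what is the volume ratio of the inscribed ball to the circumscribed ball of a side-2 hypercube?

V_in/V_out = n^(-n/2) = 45^(-45/2) ≈ 6.34919e-38.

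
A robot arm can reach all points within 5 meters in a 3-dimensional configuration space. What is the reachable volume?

V = 500·π/3 ≈ 523.599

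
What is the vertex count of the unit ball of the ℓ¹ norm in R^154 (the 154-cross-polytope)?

An n-cross-polytope has 2n vertices; here n = 154, giving 308.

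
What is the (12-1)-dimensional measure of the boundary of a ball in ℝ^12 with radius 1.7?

|∂B_12(1.7)| ≈ 5491.44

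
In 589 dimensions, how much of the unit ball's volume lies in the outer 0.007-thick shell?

Shell fraction = 1 - (1-0.007)^589 ≈ 0.984037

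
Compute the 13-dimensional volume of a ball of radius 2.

V = 1048576·π^6/135135 ≈ 7459.87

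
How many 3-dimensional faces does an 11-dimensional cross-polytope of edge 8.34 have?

f_3(11-orthoplex) = 2^4 · (11 choose 4) = 5280.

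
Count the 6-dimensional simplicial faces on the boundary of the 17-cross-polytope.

Each 6-face is the convex hull of 7 vertices, one chosen as ±e_i from each of 7 distinct axes: 2^7·C(17,7) = 2489344.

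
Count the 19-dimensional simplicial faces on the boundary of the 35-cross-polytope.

Number of 19-faces = 2^(19+1) · C(35,19+1) = 1048576 · 3247943160 = 3405715246940160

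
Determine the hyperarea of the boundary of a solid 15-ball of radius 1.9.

S = n·V_n(r)/r = 15·V_15(1.9)/1.9 (volume-to-surface relation), giving 45716.4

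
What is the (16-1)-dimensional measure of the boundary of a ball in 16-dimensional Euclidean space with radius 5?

S_16(5) = 2·π^(16/2)·(5)^15 / Γ(16/2) = 6103515625·π^8/504 ≈ 1.14908e+11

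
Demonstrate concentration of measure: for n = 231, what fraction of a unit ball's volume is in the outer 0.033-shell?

1 - (1-0.033)^231 ≈ 0.99957 ≈ 99.9570%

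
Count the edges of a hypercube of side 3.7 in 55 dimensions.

Number of 1-faces = C(55,1)·2^(55-1) = 55·18014398509481984 = 990791918021509120.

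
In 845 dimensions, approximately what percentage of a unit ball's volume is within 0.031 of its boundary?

1 - (1-0.031)^845 ≈ 1 - 2.777e-12 ≈ (100 - 2.78e-10)%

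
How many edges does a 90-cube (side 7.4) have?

Each of the 2^90 = 1237940039285380274899124224 vertices has degree 90; total edges = 90·2^90/2 = 55707301767842112370460590080.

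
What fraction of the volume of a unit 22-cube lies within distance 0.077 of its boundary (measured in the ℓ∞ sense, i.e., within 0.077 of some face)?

1 - (1 - 2·0.077)^22 = 1 - 0.846^22 ≈ 0.974757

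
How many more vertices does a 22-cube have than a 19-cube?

The 22-cube has 2^22 = 4194304 vertices. The 19-cube has 2^19 = 524288 vertices. Difference: 4194304 - 524288 = 3670016.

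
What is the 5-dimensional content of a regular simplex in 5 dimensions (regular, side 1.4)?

V_5 = √(6) · 1.4^5 / (5! · 2^(5/2)) ≈ 0.0194071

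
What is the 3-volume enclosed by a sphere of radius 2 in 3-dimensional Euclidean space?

V = 32·π/3 ≈ 33.5103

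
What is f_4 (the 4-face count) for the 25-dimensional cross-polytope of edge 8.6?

Each 4-face is the convex hull of 5 vertices, one chosen as ±e_i from each of 5 distinct axes: 2^5·C(25,5) = 1700160.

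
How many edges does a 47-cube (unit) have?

An n-cube has n·2^(n-1) edges. With n = 47: 47·70368744177664 = 3307330976350208.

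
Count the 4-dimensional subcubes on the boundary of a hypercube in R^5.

Number of 4-faces = C(5,4) · 2^(5-4) = 5 · 2 = 10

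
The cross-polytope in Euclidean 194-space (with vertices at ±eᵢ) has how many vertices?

An n-cross-polytope has 2n vertices; here n = 194, giving 388.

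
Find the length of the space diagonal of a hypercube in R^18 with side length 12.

The space diagonal of an n-cube of side s is s√n. Here 12·√18 ≈ 50.9117.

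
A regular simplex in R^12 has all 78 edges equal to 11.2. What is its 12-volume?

For a regular n-simplex with edge a, V = (a^n / n!)·√((n+1)/2^n). With a=11.2, n=12: V ≈ 458.217.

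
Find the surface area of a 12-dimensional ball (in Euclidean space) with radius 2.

|∂B_12(2)| = 512·π^6/15 ≈ 32815.4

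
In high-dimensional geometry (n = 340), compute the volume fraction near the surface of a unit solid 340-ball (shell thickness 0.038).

1 - (1-0.038)^340 ≈ 0.9999980966 ≈ 99.999810%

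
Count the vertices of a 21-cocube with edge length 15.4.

An n-cross-polytope has 2n vertices; here n = 21, giving 42.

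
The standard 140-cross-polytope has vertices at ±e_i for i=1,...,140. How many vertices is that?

Number of vertices = 2n = 280.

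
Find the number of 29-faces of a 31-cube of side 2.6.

f_29(31-cube) = (31 choose 29) · 2^2 = 1860.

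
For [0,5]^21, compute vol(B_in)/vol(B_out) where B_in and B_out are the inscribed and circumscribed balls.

V_in / V_out = (r_in/r_out)^21 = (1/√21)^21 = 21^(-21/2) ≈ 1.30827e-14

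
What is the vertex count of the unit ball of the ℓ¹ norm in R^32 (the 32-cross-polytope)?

The 32-dimensional cross-polytope has 2n = 2·32 = 64 vertices.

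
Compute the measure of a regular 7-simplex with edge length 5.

For a regular n-simplex with edge a, V = (a^n / n!)·√((n+1)/2^n). With a=5, n=7: V ≈ 3.87525.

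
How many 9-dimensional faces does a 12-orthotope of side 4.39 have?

Number of 9-faces = C(12,9) · 2^(12-9) = 220 · 8 = 1760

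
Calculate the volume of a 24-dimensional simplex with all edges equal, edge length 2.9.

For a regular n-simplex with edge a, V = (a^n / n!)·√((n+1)/2^n). With a=2.9, n=24: V ≈ 2.46295e-16.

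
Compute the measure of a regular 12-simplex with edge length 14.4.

V_12 = √(13) · 14.4^12 / (12! · 2^(12/2)) ≈ 9349.85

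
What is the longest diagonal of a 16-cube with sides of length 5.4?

||(5.4,5.4,...,5.4)|| = √(16)·5.4 = 21.6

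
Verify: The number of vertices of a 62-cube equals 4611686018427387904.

True. The 62-cube has 2^62 = 4611686018427387904 vertices.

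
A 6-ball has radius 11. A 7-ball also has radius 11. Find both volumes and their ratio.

V_6(11) ≈ 9.15492e+06. V_7(11) ≈ 9.20723e+07. Ratio V_6/V_7 ≈ 0.09943.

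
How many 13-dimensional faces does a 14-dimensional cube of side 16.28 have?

An n-cube has C(n,k)·2^(n-k) k-faces. Here C(14,13)·2^1 = 14·2 = 28.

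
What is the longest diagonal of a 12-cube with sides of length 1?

The space diagonal of an n-cube of side s is s√n. Here 1·√12 ≈ 3.4641.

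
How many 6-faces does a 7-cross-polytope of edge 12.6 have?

Each 6-face is the convex hull of 7 vertices, one chosen as ±e_i from each of 7 distinct axes: 2^7·C(7,7) = 128.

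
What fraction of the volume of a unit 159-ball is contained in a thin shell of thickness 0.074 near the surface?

V(inner)/V(outer) = ((1-0.074)/1)^159 ≈ 4.911e-06, so the shell fraction is 0.9999950893.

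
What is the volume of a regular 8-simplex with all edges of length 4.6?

For a regular n-simplex with edge a, V = (a^n / n!)·√((n+1)/2^n). With a=4.6, n=8: V ≈ 0.932274.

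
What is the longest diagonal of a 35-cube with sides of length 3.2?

||(3.2,3.2,...,3.2)|| = √(35)·3.2 ≈ 18.9315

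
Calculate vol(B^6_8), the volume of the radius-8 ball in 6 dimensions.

Volume = π^{6/2}·(8)^6/Γ(4) = 131072·π^3/3 ≈ 1.35468e+06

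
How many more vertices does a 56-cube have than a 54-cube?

The 56-cube has 2^56 = 72057594037927936 vertices. The 54-cube has 2^54 = 18014398509481984 vertices. Difference: 72057594037927936 - 18014398509481984 = 54043195528445952.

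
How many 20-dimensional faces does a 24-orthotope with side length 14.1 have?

Number of 20-faces = C(24,20) · 2^(24-20) = 10626 · 16 = 170016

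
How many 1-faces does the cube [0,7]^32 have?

An n-cube has n·2^(n-1) edges. With n = 32: 32·2147483648 = 68719476736.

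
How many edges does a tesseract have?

An n-cube has n·2^(n-1) edges. With n = 4: 4·8 = 32.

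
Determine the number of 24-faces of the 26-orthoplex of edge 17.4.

Number of 24-faces = 2^(24+1) · C(26,24+1) = 33554432 · 26 = 872415232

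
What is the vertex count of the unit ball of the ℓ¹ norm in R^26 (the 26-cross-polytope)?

An n-cross-polytope has 2n vertices; here n = 26, giving 52.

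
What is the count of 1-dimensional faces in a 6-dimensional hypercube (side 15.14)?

Choose 1 of 6 axes to span the face (C(6,1) = 6 ways), then fix each of the remaining 5 coordinates at one of its two extreme values (2^5 = 32 ways): 6·32 = 192.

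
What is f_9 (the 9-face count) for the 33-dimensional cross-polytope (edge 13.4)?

Each 9-face is the convex hull of 10 vertices, one chosen as ±e_i from each of 10 distinct axes: 2^10·C(33,10) = 94782504960.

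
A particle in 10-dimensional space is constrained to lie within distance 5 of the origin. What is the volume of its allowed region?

V = 1953125·π^5/24 ≈ 2.49039e+07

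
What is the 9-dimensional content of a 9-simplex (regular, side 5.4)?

Volume = 5.4^9 · √(10/2^9) / 9! ≈ 1.50365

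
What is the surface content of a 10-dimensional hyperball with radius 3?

S_10(3) = 2·π^(10/2)·(3)^9 / Γ(10/2) = 6561·π^5/4 ≈ 501949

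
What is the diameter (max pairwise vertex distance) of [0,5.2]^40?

The space diagonal of an n-cube of side s is s√n. Here 5.2·√40 ≈ 32.8877.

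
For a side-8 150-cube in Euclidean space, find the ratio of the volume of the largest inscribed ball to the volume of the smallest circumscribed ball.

V_in / V_out = (r_in/r_out)^150 = (1/√150)^150 = 150^(-150/2) ≈ 6.21091e-164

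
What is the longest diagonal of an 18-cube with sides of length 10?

The space diagonal of an n-cube of side s is s√n. Here 10·√18 ≈ 42.4264.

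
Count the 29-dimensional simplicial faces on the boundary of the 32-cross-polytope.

Number of 29-faces = 2^(29+1) · C(32,29+1) = 1073741824 · 496 = 532575944704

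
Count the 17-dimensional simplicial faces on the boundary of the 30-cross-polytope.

Number of 17-faces = 2^(17+1) · C(30,17+1) = 262144 · 86493225 = 22673679974400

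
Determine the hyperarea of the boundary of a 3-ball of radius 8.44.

S = n·V_n(r)/r = 3·V_3(8.44)/8.44 (volume-to-surface relation), giving 4πr² = 4π·(8.44)² ≈ 895.148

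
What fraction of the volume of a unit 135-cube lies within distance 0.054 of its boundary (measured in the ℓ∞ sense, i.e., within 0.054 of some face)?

The inner cube has side 1-2·0.054 = 0.892 and volume (0.892)^135 ≈ 1.992e-07, so the shell holds 0.9999998008 of the volume.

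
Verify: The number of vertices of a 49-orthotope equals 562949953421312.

True. The 49-cube has 2^49 = 562949953421312 vertices.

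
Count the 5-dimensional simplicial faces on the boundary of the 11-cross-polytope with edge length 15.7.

An n-cross-polytope has 2^(k+1)·C(n,k+1) k-faces. Here 2^6·C(11,6) = 64·462 = 29568.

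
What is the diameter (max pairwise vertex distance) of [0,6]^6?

||(6,6,...,6)|| = √(6)·6 ≈ 14.6969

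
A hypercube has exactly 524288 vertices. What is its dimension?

Since 2^n = 524288, we have n = 19.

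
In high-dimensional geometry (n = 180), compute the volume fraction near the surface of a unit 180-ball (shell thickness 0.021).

1 - (1-0.021)^180 ≈ 0.978078 ≈ 97.81%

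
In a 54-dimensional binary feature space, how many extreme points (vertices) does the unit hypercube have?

An n-cube has 2^n vertices; for n = 54 that is 2^54 = 18014398509481984.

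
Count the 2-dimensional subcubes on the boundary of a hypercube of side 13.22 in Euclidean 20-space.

An n-cube has C(n,k)·2^(n-k) k-faces. Here C(20,2)·2^18 = 190·262144 = 49807360.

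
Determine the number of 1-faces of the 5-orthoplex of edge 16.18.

Number of 1-faces = 2^(1+1) · C(5,1+1) = 4 · 10 = 40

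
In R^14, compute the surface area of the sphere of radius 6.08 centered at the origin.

|∂B_14(6.08)| ≈ 1.30165e+11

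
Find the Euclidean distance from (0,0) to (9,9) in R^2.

||(9,9,...,9)|| = √(2)·9 ≈ 12.7279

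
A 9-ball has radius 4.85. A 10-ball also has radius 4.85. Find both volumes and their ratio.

V_9(4.85) ≈ 4.89771e+06. V_10(4.85) ≈ 1.83648e+07. Ratio V_9/V_10 ≈ 0.2667.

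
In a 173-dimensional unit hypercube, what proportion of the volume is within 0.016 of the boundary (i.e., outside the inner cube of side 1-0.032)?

1 - (1 - 2·0.016)^173 = 1 - 0.968^173 ≈ 0.996399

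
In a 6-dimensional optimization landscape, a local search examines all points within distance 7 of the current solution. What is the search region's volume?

V_6(7) = π^(6/2) · (7)^6 / Γ(6/2 + 1) = 117649·π^3/6 ≈ 607976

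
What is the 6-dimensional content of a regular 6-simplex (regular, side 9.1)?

V_6 = √(7) · 9.1^6 / (6! · 2^(6/2)) ≈ 260.84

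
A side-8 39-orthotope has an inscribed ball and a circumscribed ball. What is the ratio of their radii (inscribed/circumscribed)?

Ratio = (s/2)/(s√39/2) = 39^(-1/2) ≈ 0.160128.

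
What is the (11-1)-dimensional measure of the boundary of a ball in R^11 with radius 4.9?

S = n·V_n(r)/r = 11·V_11(4.9)/4.9 (volume-to-surface relation), giving 1.65371e+08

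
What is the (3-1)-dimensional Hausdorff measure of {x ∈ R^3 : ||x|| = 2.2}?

|∂B_3(2.2)| = 4πr² = 4π·(2.2)² ≈ 60.8212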